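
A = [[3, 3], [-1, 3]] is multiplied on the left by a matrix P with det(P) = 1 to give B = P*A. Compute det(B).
12

By the multiplicative property of determinants, det(B) = det(P*A) = det(P) * det(A) = det(A),
so the determinant is invariant under multiplication by any determinant-1 matrix; we just need det(A).

det(A) = (3)(3) - (3)(-1) = 9 - (-3) = 12

Therefore det(B) = 1 * 12 = 12.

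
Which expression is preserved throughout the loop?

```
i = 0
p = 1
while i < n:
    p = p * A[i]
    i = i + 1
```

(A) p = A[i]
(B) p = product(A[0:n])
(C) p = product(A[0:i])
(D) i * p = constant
C

A loop invariant must hold before the first iteration and be re-established by every execution of the body.

(C) p = product(A[0:i]): Initially i = 0 and p = 1 = product of the empty slice A[0:0]. If p = product(A[0:i]) holds at the top of an iteration, the body sets p to product(A[0:i]) * A[i] = product(A[0:i+1]) and then i to i+1, so the property is restored. At exit i = n, giving p = product(A[0:n]).

The other options fail:
(A) p = A[i]: after the first iteration p = A[0] but i = 1; in general p is a product of several elements, not a single one.
(B) p = product(A[0:n]): false before the loop (p = 1, not the full product) -- it only becomes true at exit.
(D) i * p = constant: initially i * p = 0, but after one iteration it is 1 * A[0], which is nonzero in general.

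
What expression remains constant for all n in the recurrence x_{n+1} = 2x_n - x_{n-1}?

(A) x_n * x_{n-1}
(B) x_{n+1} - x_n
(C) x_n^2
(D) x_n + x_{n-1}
B

For the recurrence x_{n+1} = 2x_n - x_{n-1}:

If x_{n+1} = 2x_n - x_{n-1}, then:
x_{n+1} - x_n = x_n - x_{n-1}
The first difference is constant throughout the sequence.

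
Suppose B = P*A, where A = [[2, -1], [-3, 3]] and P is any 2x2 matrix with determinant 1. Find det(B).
3

By the multiplicative property of determinants, det(B) = det(P*A) = det(P) * det(A) = det(A),
so the determinant is invariant under multiplication by any determinant-1 matrix; we just need det(A).

det(A) = (2)(3) - (-1)(-3) = 6 - 3 = 3

Therefore det(B) = 1 * 3 = 3.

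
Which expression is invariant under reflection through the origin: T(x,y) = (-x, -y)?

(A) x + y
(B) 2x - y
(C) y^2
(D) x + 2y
C

The map is reflection through the origin: T(x,y) = (-x, -y).
Substitute the transformed coordinates into each option and compare with the original:
(A) x + y  ->  (-x) + (-y) = -x - y   [differs from x + y: not invariant]
(B) 2x - y  ->  2(-x) - (-y) = -2x + y   [differs from 2x - y: not invariant]
(C) y^2  ->  (-y)^2 = y^2   [equals y^2: invariant]
(D) x + 2y  ->  (-x) + 2(-y) = -x - 2y   [differs from x + 2y: not invariant]

Only option (C), y^2, is unchanged by the transformation.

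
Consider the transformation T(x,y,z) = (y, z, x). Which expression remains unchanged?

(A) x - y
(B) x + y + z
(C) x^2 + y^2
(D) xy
B

Apply T(x,y,z) = (y, z, x) to each option, i.e. replace (x, y, z) by the transformed coordinates.
Substitute the transformed coordinates into each option and compare with the original:
(A) x - y  ->  (y) - (z) = y - z   [differs from x - y: not invariant]
(B) x + y + z  ->  (y) + (z) + (x) = x + y + z   [equals x + y + z: invariant]
(C) x^2 + y^2  ->  (y)^2 + (z)^2 = y^2 + z^2   [differs from x^2 + y^2: not invariant]
(D) xy  ->  (y)(z) = yz   [differs from xy: not invariant]

Only option (B), x + y + z, is unchanged by the transformation.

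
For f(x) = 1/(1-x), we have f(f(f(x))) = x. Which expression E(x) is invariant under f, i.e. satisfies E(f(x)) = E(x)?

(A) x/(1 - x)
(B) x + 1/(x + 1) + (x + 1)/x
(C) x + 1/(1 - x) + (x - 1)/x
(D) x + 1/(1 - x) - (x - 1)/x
C

Replace x by f(x) = 1/(1 - x) in each option and simplify. As a quick numerical cross-check, also compare E(3) with E(f(3)) = E(-1/2).

(A) x/(1 - x)  ->  (1/(1 - x))/(1 - (1/(1 - x))) = -1/x; check: E(3) = -3/2 but E(-1/2) = -1/3.   [not invariant]
(B) x + 1/(x + 1) + (x + 1)/x  ->  (1/(1 - x)) + 1/((1/(1 - x)) + 1) + ((1/(1 - x)) + 1)/(1/(1 - x)) = (-x^3 + 6x^2 - 11x + 7)/(x^2 - 3x + 2); check: E(3) = 55/12 but E(-1/2) = 1/2.   [not invariant]
(C) x + 1/(1 - x) + (x - 1)/x  ->  (1/(1 - x)) + 1/(1 - (1/(1 - x))) + ((1/(1 - x)) - 1)/(1/(1 - x)), which simplifies back to x + 1/(1 - x) + (x - 1)/x; check: E(3) = 19/6, E(-1/2) = 19/6.   [invariant]
(D) x + 1/(1 - x) - (x - 1)/x  ->  (1/(1 - x)) + 1/(1 - (1/(1 - x))) - ((1/(1 - x)) - 1)/(1/(1 - x)) = (x^2(1 - x) - x + (x - 1)^2)/(x(x - 1)); check: E(3) = 11/6 but E(-1/2) = -17/6.   [not invariant]

Only (C) is unchanged. Indeed f(f(x)) = 1/(1 - 1/(1-x)) = (1-x)/(-x) = (x-1)/x, so E(x) = x + f(x) + f(f(x)) is the sum over the whole 3-cycle; applying f just permutes the three terms cyclically (x -> f(x) -> f(f(x)) -> x), leaving the sum unchanged.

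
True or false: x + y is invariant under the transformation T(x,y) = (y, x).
True

Substitute T(x,y) = (y, x) into the expression and compare with the original.

Original: x + y
After applying T: (y) + (x) = x + y

This is identical to the original x + y, so the expression is invariant.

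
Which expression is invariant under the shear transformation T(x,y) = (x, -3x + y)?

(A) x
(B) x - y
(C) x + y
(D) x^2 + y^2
A

Under the shear T(x,y) = (x, -3x + y):
Substitute the transformed coordinates into each option and compare with the original:
(A) x  ->  (x) = x   [equals x: invariant]
(B) x - y  ->  (x) - (-3x + y) = 4x - y   [differs from x - y: not invariant]
(C) x + y  ->  (x) + (-3x + y) = -2x + y   [differs from x + y: not invariant]
(D) x^2 + y^2  ->  (x)^2 + (-3x + y)^2 = 10x^2 - 6xy + y^2   [differs from x^2 + y^2: not invariant]

Only option (A), x, is unchanged by the transformation.
A vertical shear moves points parallel to the y-axis, so the x-coordinate (and any function of x alone) is unchanged.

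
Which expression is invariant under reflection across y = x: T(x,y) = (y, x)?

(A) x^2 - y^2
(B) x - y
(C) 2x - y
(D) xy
D

The map is reflection across y = x: T(x,y) = (y, x).
Substitute the transformed coordinates into each option and compare with the original:
(A) x^2 - y^2  ->  (y)^2 - (x)^2 = -x^2 + y^2   [differs from x^2 - y^2: not invariant]
(B) x - y  ->  (y) - (x) = -x + y   [differs from x - y: not invariant]
(C) 2x - y  ->  2(y) - (x) = -x + 2y   [differs from 2x - y: not invariant]
(D) xy  ->  (y)(x) = xy   [equals xy: invariant]

Only option (D), xy, is unchanged by the transformation.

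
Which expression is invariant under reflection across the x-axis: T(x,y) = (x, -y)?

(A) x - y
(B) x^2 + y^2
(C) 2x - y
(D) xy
B

The map is reflection across the x-axis: T(x,y) = (x, -y).
Substitute the transformed coordinates into each option and compare with the original:
(A) x - y  ->  (x) - (-y) = x + y   [differs from x - y: not invariant]
(B) x^2 + y^2  ->  (x)^2 + (-y)^2 = x^2 + y^2   [equals x^2 + y^2: invariant]
(C) 2x - y  ->  2(x) - (-y) = 2x + y   [differs from 2x - y: not invariant]
(D) xy  ->  (x)(-y) = -xy   [differs from xy: not invariant]

Only option (B), x^2 + y^2, is unchanged by the transformation.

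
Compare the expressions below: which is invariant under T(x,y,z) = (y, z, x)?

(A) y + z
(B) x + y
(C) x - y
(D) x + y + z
D

Apply T(x,y,z) = (y, z, x) to each option, i.e. replace (x, y, z) by the transformed coordinates.
Substitute the transformed coordinates into each option and compare with the original:
(A) y + z  ->  (z) + (x) = x + z   [differs from y + z: not invariant]
(B) x + y  ->  (y) + (z) = y + z   [differs from x + y: not invariant]
(C) x - y  ->  (y) - (z) = y - z   [differs from x - y: not invariant]
(D) x + y + z  ->  (y) + (z) + (x) = x + y + z   [equals x + y + z: invariant]

Only option (D), x + y + z, is unchanged by the transformation.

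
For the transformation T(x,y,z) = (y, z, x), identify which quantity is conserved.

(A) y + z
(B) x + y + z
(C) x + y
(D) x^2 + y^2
B

Apply T(x,y,z) = (y, z, x) to each option, i.e. replace (x, y, z) by the transformed coordinates.
Substitute the transformed coordinates into each option and compare with the original:
(A) y + z  ->  (z) + (x) = x + z   [differs from y + z: not invariant]
(B) x + y + z  ->  (y) + (z) + (x) = x + y + z   [equals x + y + z: invariant]
(C) x + y  ->  (y) + (z) = y + z   [differs from x + y: not invariant]
(D) x^2 + y^2  ->  (y)^2 + (z)^2 = y^2 + z^2   [differs from x^2 + y^2: not invariant]

Only option (B), x + y + z, is unchanged by the transformation.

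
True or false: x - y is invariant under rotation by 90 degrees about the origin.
False

Applying rotation by 90 degrees: x' = x*cos(90 degrees) - y*sin(90 degrees) = -y, y' = x*sin(90 degrees) + y*cos(90 degrees) = x

Substituting into x - y:
(-y) - (x)
= -x - y

This differs from the original expression x - y, so it is NOT invariant.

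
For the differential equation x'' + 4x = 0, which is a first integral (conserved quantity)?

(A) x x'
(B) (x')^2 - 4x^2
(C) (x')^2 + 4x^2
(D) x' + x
C

A first integral I satisfies dI/dt = 0 along every solution. Differentiate each option and use the equation of motion:
(A) d/dt[x x'] = (x')^2 + x x'' = (x')^2 - 4x^2, not identically 0
(B) d/dt[(x')^2 - 4x^2] = 2x'x'' - 8x x' = -16x x', not identically 0
(C) d/dt[(x')^2 + 4x^2] = 2x'x'' + 8x x' = 2x'(-4x) + 8x x' = 0
(D) d/dt[x' + x] = x'' + x' = -4x + x', not identically 0

Only (C) has zero time-derivative. So the energy-like quantity (x')^2 + 4x^2 is the first integral.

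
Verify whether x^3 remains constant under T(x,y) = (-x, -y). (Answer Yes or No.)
No

Substitute T(x,y) = (-x, -y) into the expression and compare with the original.

Original: x^3
After applying T: (-x)^3 = -x^3

This differs from the original x^3 (difference: -2x^3), so the expression is NOT invariant.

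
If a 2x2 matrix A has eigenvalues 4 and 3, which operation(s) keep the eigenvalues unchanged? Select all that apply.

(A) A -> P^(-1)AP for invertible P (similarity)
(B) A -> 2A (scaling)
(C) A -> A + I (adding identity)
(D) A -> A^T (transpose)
A and D

Eigenvalues are preserved by:
1. Similarity transformations: A -> P^(-1)AP (same characteristic polynomial)
2. Transpose: A^T has the same eigenvalues as A

Eigenvalues are NOT preserved by:
- Adding identity: eigenvalues become 4+1, 3+1
- Scaling: eigenvalues become 8, 6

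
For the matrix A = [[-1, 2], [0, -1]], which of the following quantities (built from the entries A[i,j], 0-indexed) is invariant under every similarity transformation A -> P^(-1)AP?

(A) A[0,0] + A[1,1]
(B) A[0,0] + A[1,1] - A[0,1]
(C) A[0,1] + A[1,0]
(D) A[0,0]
A

A[0,0] + A[1,1] is the trace of A. By the cyclic property of the trace, tr(P^(-1)AP) = tr(APP^(-1)) = tr(A), so it is the same for every matrix similar to A.

The other combinations are not similarity invariants. For example, take P = [[1, 1], [1, 2]] (det P = 1), so P^(-1) = [[2, -1], [-1, 1]] and
B = P^(-1)AP = [[3, 8], [-2, -5]].
Evaluating each option on A and on B:
(A) A[0,0] + A[1,1]: -2 for A, -2 for B -> unchanged
(B) A[0,0] + A[1,1] - A[0,1]: -4 for A, -10 for B -> changes
(C) A[0,1] + A[1,0]: 2 for A, 6 for B -> changes
(D) A[0,0]: -1 for A, 3 for B -> changes

Only (A) A[0,0] + A[1,1] = -2 survives (and it does so for every P, not just this one), so it is the invariant.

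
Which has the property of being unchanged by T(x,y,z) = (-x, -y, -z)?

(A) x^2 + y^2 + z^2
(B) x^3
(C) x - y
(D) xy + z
A

Apply T(x,y,z) = (-x, -y, -z) to each option, i.e. replace (x, y, z) by the transformed coordinates.
Substitute the transformed coordinates into each option and compare with the original:
(A) x^2 + y^2 + z^2  ->  (-x)^2 + (-y)^2 + (-z)^2 = x^2 + y^2 + z^2   [equals x^2 + y^2 + z^2: invariant]
(B) x^3  ->  (-x)^3 = -x^3   [differs from x^3: not invariant]
(C) x - y  ->  (-x) - (-y) = -x + y   [differs from x - y: not invariant]
(D) xy + z  ->  (-x)(-y) + (-z) = xy - z   [differs from xy + z: not invariant]

Only option (A), x^2 + y^2 + z^2, is unchanged by the transformation.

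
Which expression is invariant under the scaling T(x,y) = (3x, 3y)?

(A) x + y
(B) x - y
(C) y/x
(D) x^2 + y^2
C

Under the uniform scaling T(x,y) = (3x, 3y):
Substitute the transformed coordinates into each option and compare with the original:
(A) x + y  ->  (3x) + (3y) = 3x + 3y   [differs from x + y: not invariant]
(B) x - y  ->  (3x) - (3y) = 3x - 3y   [differs from x - y: not invariant]
(C) y/x  ->  (3y)/(3x) = y/x   [equals y/x: invariant]
(D) x^2 + y^2  ->  (3x)^2 + (3y)^2 = 9x^2 + 9y^2   [differs from x^2 + y^2: not invariant]

Only option (C), y/x, is unchanged by the transformation.
The common factor 3 cancels in a ratio of coordinates, while sums, products and sums of squares pick up factors of 3 or 9.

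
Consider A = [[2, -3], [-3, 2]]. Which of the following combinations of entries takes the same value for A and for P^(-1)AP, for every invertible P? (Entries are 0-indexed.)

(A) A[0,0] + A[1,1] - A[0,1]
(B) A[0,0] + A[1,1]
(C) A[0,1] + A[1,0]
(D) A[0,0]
B

A[0,0] + A[1,1] is the trace of A. By the cyclic property of the trace, tr(P^(-1)AP) = tr(APP^(-1)) = tr(A), so it is the same for every matrix similar to A.

The other combinations are not similarity invariants. For example, take P = [[1, 1], [1, 2]] (det P = 1), so P^(-1) = [[2, -1], [-1, 1]] and
B = P^(-1)AP = [[-1, -9], [0, 5]].
Evaluating each option on A and on B:
(A) A[0,0] + A[1,1] - A[0,1]: 7 for A, 13 for B -> changes
(B) A[0,0] + A[1,1]: 4 for A, 4 for B -> unchanged
(C) A[0,1] + A[1,0]: -6 for A, -9 for B -> changes
(D) A[0,0]: 2 for A, -1 for B -> changes

Only (B) A[0,0] + A[1,1] = 4 survives (and it does so for every P, not just this one), so it is the invariant.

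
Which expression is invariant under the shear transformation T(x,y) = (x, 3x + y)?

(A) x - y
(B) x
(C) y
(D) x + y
B

Under the shear T(x,y) = (x, 3x + y):
Substitute the transformed coordinates into each option and compare with the original:
(A) x - y  ->  (x) - (3x + y) = -2x - y   [differs from x - y: not invariant]
(B) x  ->  (x) = x   [equals x: invariant]
(C) y  ->  (3x + y) = 3x + y   [differs from y: not invariant]
(D) x + y  ->  (x) + (3x + y) = 4x + y   [differs from x + y: not invariant]

Only option (B), x, is unchanged by the transformation.
A vertical shear moves points parallel to the y-axis, so the x-coordinate (and any function of x alone) is unchanged.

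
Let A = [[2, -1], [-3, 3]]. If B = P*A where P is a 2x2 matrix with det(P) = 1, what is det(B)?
3

By the multiplicative property of determinants, det(B) = det(P*A) = det(P) * det(A) = det(A),
so the determinant is invariant under multiplication by any determinant-1 matrix; we just need det(A).

det(A) = (2)(3) - (-1)(-3) = 6 - 3 = 3

Therefore det(B) = 1 * 3 = 3.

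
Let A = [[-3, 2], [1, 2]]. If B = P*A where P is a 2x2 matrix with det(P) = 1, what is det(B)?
-8

By the multiplicative property of determinants, det(B) = det(P*A) = det(P) * det(A) = det(A),
so the determinant is invariant under multiplication by any determinant-1 matrix; we just need det(A).

det(A) = (-3)(2) - (2)(1) = -6 - 2 = -8

Therefore det(B) = 1 * (-8) = -8.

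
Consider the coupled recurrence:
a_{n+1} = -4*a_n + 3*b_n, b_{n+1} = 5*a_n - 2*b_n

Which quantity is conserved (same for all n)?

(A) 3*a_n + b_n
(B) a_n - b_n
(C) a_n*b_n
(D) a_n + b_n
D

Replace a_n by a_{n+1} = -4*a_n + 3*b_n and b_n by b_{n+1} = 5*a_n - 2*b_n in each option and simplify:
(A) 3*a_n + b_n  ->  3*(-4*a_n + 3*b_n) + (5*a_n - 2*b_n) = -7*a_n + 7*b_n   [not conserved]
(B) a_n - b_n  ->  (-4*a_n + 3*b_n) - (5*a_n - 2*b_n) = -9*a_n + 5*b_n   [not conserved]
(C) a_n*b_n  ->  (-4*a_n + 3*b_n)*(5*a_n - 2*b_n) = -20*a_n^2 + 23*a_n*b_n - 6*b_n^2   [not conserved]
(D) a_n + b_n  ->  (-4*a_n + 3*b_n) + (5*a_n - 2*b_n) = a_n + b_n   [conserved]

Only (D) a_n + b_n returns to itself after one step, so it is the conserved quantity.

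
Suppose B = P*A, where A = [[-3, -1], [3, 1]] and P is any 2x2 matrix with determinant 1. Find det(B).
0

By the multiplicative property of determinants, det(B) = det(P*A) = det(P) * det(A) = det(A),
so the determinant is invariant under multiplication by any determinant-1 matrix; we just need det(A).

det(A) = (-3)(1) - (-1)(3) = -3 - (-3) = 0

Therefore det(B) = 1 * 0 = 0.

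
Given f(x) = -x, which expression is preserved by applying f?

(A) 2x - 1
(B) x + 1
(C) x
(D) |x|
D

For f(x) = -x:
Applying f replaces x by -x. Since |-x| = |x|, the absolute value is unchanged by f, whereas x -> -x, 2x - 1 -> -2x - 1 and x + 1 -> -x + 1 all change.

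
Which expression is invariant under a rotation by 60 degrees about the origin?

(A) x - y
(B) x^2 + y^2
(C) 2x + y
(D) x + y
B

A rotation by 60 degrees sends (x, y) to (x/2 - sqrt(3)y/2, sqrt(3)x/2 + y/2).
Substitute the transformed coordinates into each option and compare with the original:
(A) x - y  ->  (x/2 - sqrt(3)y/2) - (sqrt(3)x/2 + y/2) = -sqrt(3)x/2 + x/2 - sqrt(3)y/2 - y/2   [differs from x - y: not invariant]
(B) x^2 + y^2  ->  (x/2 - sqrt(3)y/2)^2 + (sqrt(3)x/2 + y/2)^2 = x^2 + y^2   [equals x^2 + y^2: invariant]
(C) 2x + y  ->  2(x/2 - sqrt(3)y/2) + (sqrt(3)x/2 + y/2) = sqrt(3)x/2 + x - sqrt(3)y + y/2   [differs from 2x + y: not invariant]
(D) x + y  ->  (x/2 - sqrt(3)y/2) + (sqrt(3)x/2 + y/2) = x/2 + sqrt(3)x/2 - sqrt(3)y/2 + y/2   [differs from x + y: not invariant]

Only option (B), x^2 + y^2, is unchanged by the transformation.
Geometrically, x^2 + y^2 is the squared distance from the origin, which every rotation about the origin preserves.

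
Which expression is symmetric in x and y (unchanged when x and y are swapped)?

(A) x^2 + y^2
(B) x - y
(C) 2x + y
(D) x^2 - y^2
A

A symmetric expression is unchanged when the variables are permuted; here the transformation to test is the swap (x, y) -> (y, x).
Substitute the transformed coordinates into each option and compare with the original:
(A) x^2 + y^2  ->  (y)^2 + (x)^2 = x^2 + y^2   [equals x^2 + y^2: invariant]
(B) x - y  ->  (y) - (x) = -x + y   [differs from x - y: not invariant]
(C) 2x + y  ->  2(y) + (x) = x + 2y   [differs from 2x + y: not invariant]
(D) x^2 - y^2  ->  (y)^2 - (x)^2 = -x^2 + y^2   [differs from x^2 - y^2: not invariant]

Only option (A), x^2 + y^2, is unchanged by the transformation.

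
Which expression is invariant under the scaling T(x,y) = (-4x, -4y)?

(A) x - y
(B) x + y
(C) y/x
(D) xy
C

Under the uniform scaling T(x,y) = (-4x, -4y):
Substitute the transformed coordinates into each option and compare with the original:
(A) x - y  ->  (-4x) - (-4y) = -4x + 4y   [differs from x - y: not invariant]
(B) x + y  ->  (-4x) + (-4y) = -4x - 4y   [differs from x + y: not invariant]
(C) y/x  ->  (-4y)/(-4x) = y/x   [equals y/x: invariant]
(D) xy  ->  (-4x)(-4y) = 16xy   [differs from xy: not invariant]

Only option (C), y/x, is unchanged by the transformation.
The common factor -4 cancels in a ratio of coordinates, while sums, products and sums of squares pick up factors of -4 or 16.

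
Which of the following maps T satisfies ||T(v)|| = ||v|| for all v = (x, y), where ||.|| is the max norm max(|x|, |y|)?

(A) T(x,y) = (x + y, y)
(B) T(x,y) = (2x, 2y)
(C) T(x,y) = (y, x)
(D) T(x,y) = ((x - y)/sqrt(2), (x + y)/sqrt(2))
C

A transformation preserves a norm if ||T(v)|| = ||v|| for every v; a single vector where the norm changes rules an option out.

(A) T(x,y) = (x + y, y): v = (1, 1) has norm max(|1|, |1|) = 1, but T(v) = (2, 1) has norm 2 -- not preserved.
(B) T(x,y) = (2x, 2y): v = (1, 0) has norm max(|1|, |0|) = 1, but T(v) = (2, 0) has norm 2 -- not preserved.
(C) T(x,y) = (y, x): preserves the norm -- it only permutes the coordinates and/or flips signs, which leaves max(|x|, |y|) unchanged.
(D) T(x,y) = ((x - y)/sqrt(2), (x + y)/sqrt(2)): v = (1, 0) has norm max(|1|, |0|) = 1, but T(v) = (sqrt(2)/2, sqrt(2)/2) has norm sqrt(2)/2 -- not preserved.

Therefore the answer is (C).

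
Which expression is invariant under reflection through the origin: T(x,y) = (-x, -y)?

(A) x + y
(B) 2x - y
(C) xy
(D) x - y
C

The map is reflection through the origin: T(x,y) = (-x, -y).
Substitute the transformed coordinates into each option and compare with the original:
(A) x + y  ->  (-x) + (-y) = -x - y   [differs from x + y: not invariant]
(B) 2x - y  ->  2(-x) - (-y) = -2x + y   [differs from 2x - y: not invariant]
(C) xy  ->  (-x)(-y) = xy   [equals xy: invariant]
(D) x - y  ->  (-x) - (-y) = -x + y   [differs from x - y: not invariant]

Only option (C), xy, is unchanged by the transformation.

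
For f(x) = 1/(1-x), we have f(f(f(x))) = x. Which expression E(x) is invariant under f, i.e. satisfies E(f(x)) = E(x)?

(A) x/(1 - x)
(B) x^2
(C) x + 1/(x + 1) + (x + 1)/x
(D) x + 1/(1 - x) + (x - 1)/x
D

Replace x by f(x) = 1/(1 - x) in each option and simplify. As a quick numerical cross-check, also compare E(5) with E(f(5)) = E(-1/4).

(A) x/(1 - x)  ->  (1/(1 - x))/(1 - (1/(1 - x))) = -1/x; check: E(5) = -5/4 but E(-1/4) = -1/5.   [not invariant]
(B) x^2  ->  (1/(1 - x))^2 = (x - 1)^(-2); check: E(5) = 25 but E(-1/4) = 1/16.   [not invariant]
(C) x + 1/(x + 1) + (x + 1)/x  ->  (1/(1 - x)) + 1/((1/(1 - x)) + 1) + ((1/(1 - x)) + 1)/(1/(1 - x)) = (-x^3 + 6x^2 - 11x + 7)/(x^2 - 3x + 2); check: E(5) = 191/30 but E(-1/4) = -23/12.   [not invariant]
(D) x + 1/(1 - x) + (x - 1)/x  ->  (1/(1 - x)) + 1/(1 - (1/(1 - x))) + ((1/(1 - x)) - 1)/(1/(1 - x)), which simplifies back to x + 1/(1 - x) + (x - 1)/x; check: E(5) = 111/20, E(-1/4) = 111/20.   [invariant]

Only (D) is unchanged. Indeed f(f(x)) = 1/(1 - 1/(1-x)) = (1-x)/(-x) = (x-1)/x, so E(x) = x + f(x) + f(f(x)) is the sum over the whole 3-cycle; applying f just permutes the three terms cyclically (x -> f(x) -> f(f(x)) -> x), leaving the sum unchanged.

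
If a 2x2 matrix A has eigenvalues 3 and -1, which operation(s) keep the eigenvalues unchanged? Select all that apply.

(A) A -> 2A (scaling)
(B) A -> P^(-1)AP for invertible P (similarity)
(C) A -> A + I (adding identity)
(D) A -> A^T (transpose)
B and D

Eigenvalues are preserved by:
1. Similarity transformations: A -> P^(-1)AP (same characteristic polynomial)
2. Transpose: A^T has the same eigenvalues as A

Eigenvalues are NOT preserved by:
- Adding identity: eigenvalues become 3+1, -1+1
- Scaling: eigenvalues become 6, -2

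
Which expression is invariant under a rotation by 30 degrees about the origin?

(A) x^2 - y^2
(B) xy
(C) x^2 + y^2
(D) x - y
C

A rotation by 30 degrees sends (x, y) to (sqrt(3)x/2 - y/2, x/2 + sqrt(3)y/2).
Substitute the transformed coordinates into each option and compare with the original:
(A) x^2 - y^2  ->  (sqrt(3)x/2 - y/2)^2 - (x/2 + sqrt(3)y/2)^2 = x^2/2 - sqrt(3)xy - y^2/2   [differs from x^2 - y^2: not invariant]
(B) xy  ->  (sqrt(3)x/2 - y/2)(x/2 + sqrt(3)y/2) = sqrt(3)x^2/4 + xy/2 - sqrt(3)y^2/4   [differs from xy: not invariant]
(C) x^2 + y^2  ->  (sqrt(3)x/2 - y/2)^2 + (x/2 + sqrt(3)y/2)^2 = x^2 + y^2   [equals x^2 + y^2: invariant]
(D) x - y  ->  (sqrt(3)x/2 - y/2) - (x/2 + sqrt(3)y/2) = -x/2 + sqrt(3)x/2 - sqrt(3)y/2 - y/2   [differs from x - y: not invariant]

Only option (C), x^2 + y^2, is unchanged by the transformation.
Geometrically, x^2 + y^2 is the squared distance from the origin, which every rotation about the origin preserves.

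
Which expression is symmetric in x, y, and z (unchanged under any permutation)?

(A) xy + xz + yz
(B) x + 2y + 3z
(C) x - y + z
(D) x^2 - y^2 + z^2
A

A symmetric expression is unchanged when the variables are permuted; here the transformation to test is the swap (x, y) -> (y, x).
A symmetric expression must survive every permutation; the single swap x <-> y already eliminates the distractors, and the keyed expression is also unchanged by x <-> z and y <-> z (each variable enters it in exactly the same way).
Substitute the transformed coordinates into each option and compare with the original:
(A) xy + xz + yz  ->  (y)(x) + (y)z + (x)z = xy + xz + yz   [equals xy + xz + yz: invariant]
(B) x + 2y + 3z  ->  (y) + 2(x) + 3z = 2x + y + 3z   [differs from x + 2y + 3z: not invariant]
(C) x - y + z  ->  (y) - (x) + z = -x + y + z   [differs from x - y + z: not invariant]
(D) x^2 - y^2 + z^2  ->  (y)^2 - (x)^2 + z^2 = -x^2 + y^2 + z^2   [differs from x^2 - y^2 + z^2: not invariant]

Only option (A), xy + xz + yz, is unchanged by the transformation.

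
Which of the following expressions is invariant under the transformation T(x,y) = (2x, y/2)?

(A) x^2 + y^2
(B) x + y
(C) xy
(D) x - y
C

An expression E(x,y) is invariant under T if E(T(x,y)) = E(x,y). Here T(x,y) = (2x, y/2).
Substitute the transformed coordinates into each option and compare with the original:
(A) x^2 + y^2  ->  (2x)^2 + (y/2)^2 = 4x^2 + y^2/4   [differs from x^2 + y^2: not invariant]
(B) x + y  ->  (2x) + (y/2) = 2x + y/2   [differs from x + y: not invariant]
(C) xy  ->  (2x)(y/2) = xy   [equals xy: invariant]
(D) x - y  ->  (2x) - (y/2) = 2x - y/2   [differs from x - y: not invariant]

Only option (C), xy, is unchanged by the transformation.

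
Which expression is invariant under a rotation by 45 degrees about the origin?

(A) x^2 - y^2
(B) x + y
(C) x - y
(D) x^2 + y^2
D

A rotation by 45 degrees sends (x, y) to (sqrt(2)x/2 - sqrt(2)y/2, sqrt(2)x/2 + sqrt(2)y/2).
Substitute the transformed coordinates into each option and compare with the original:
(A) x^2 - y^2  ->  (sqrt(2)x/2 - sqrt(2)y/2)^2 - (sqrt(2)x/2 + sqrt(2)y/2)^2 = -2xy   [differs from x^2 - y^2: not invariant]
(B) x + y  ->  (sqrt(2)x/2 - sqrt(2)y/2) + (sqrt(2)x/2 + sqrt(2)y/2) = sqrt(2)x   [differs from x + y: not invariant]
(C) x - y  ->  (sqrt(2)x/2 - sqrt(2)y/2) - (sqrt(2)x/2 + sqrt(2)y/2) = -sqrt(2)y   [differs from x - y: not invariant]
(D) x^2 + y^2  ->  (sqrt(2)x/2 - sqrt(2)y/2)^2 + (sqrt(2)x/2 + sqrt(2)y/2)^2 = x^2 + y^2   [equals x^2 + y^2: invariant]

Only option (D), x^2 + y^2, is unchanged by the transformation.
Geometrically, x^2 + y^2 is the squared distance from the origin, which every rotation about the origin preserves.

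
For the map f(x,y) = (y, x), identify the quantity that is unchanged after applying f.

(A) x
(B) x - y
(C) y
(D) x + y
D

For f(x,y) = (y, x):
After applying f: x' = y, y' = x. So x' + y' = y + x = x + y.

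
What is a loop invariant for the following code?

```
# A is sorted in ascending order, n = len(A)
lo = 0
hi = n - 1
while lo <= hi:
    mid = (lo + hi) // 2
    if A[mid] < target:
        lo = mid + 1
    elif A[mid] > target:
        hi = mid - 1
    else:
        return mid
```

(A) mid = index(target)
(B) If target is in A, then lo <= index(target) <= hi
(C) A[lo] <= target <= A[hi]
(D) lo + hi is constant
B

A loop invariant must hold before the first iteration and be re-established by every execution of the body.

(B) If target is in A, then lo <= index(target) <= hi: Before the loop [lo, hi] = [0, n-1] covers every index. When A[mid] < target, sortedness puts target strictly to the right of mid, so setting lo = mid + 1 keeps index(target) in [lo, hi]; symmetrically for hi = mid - 1. Hence 'if target is in A then lo <= index(target) <= hi' holds after every iteration, and when lo > hi it proves target is absent.

The other options fail:
(A) mid = index(target): mid is just the current probe; it equals index(target) only on the iteration that returns.
(C) A[lo] <= target <= A[hi]: fails when target is not in A (e.g. target < A[0] already violates it before the loop), so it is not maintained in general.
(D) lo + hi is constant: each iteration moves exactly one of lo, hi, so lo + hi changes (e.g. 0 + (n-1) becomes (mid+1) + (n-1)).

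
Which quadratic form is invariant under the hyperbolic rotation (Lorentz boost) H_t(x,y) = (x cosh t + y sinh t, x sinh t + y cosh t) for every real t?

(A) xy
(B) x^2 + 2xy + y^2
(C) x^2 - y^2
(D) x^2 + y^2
C

Write x' = x cosh t + y sinh t, y' = x sinh t + y cosh t and substitute into each option:
(A) xy: (x cosh t + y sinh t)(x sinh t + y cosh t) = xy(cosh^2 t + sinh^2 t) + (x^2 + y^2) sinh t cosh t = xy cosh 2t + (x^2 + y^2)(sinh 2t)/2   [not invariant for t != 0]
(B) x^2 + 2xy + y^2: (x' + y')^2 with x' + y' = (x + y)(cosh t + sinh t) = (x + y)e^t, so it becomes (x + y)^2 e^(2t)   [not invariant for t != 0]
(C) x^2 - y^2: (x cosh t + y sinh t)^2 - (x sinh t + y cosh t)^2 = x^2(cosh^2 t - sinh^2 t) + 2xy(cosh t sinh t - sinh t cosh t) + y^2(sinh^2 t - cosh^2 t) = x^2 - y^2   [invariant, using cosh^2 t - sinh^2 t = 1]
(D) x^2 + y^2: (x cosh t + y sinh t)^2 + (x sinh t + y cosh t)^2 = (x^2 + y^2)(cosh^2 t + sinh^2 t) + 4xy sinh t cosh t = (x^2 + y^2) cosh 2t + 2xy sinh 2t   [not invariant for t != 0]

Only (C) x^2 - y^2 is unchanged; it is the Minkowski form preserved by Lorentz boosts, just as x^2 + y^2 is preserved by ordinary rotations.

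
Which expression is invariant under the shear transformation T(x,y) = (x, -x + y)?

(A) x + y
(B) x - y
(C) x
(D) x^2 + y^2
C

Under the shear T(x,y) = (x, -x + y):
Substitute the transformed coordinates into each option and compare with the original:
(A) x + y  ->  (x) + (-x + y) = y   [differs from x + y: not invariant]
(B) x - y  ->  (x) - (-x + y) = 2x - y   [differs from x - y: not invariant]
(C) x  ->  (x) = x   [equals x: invariant]
(D) x^2 + y^2  ->  (x)^2 + (-x + y)^2 = 2x^2 - 2xy + y^2   [differs from x^2 + y^2: not invariant]

Only option (C), x, is unchanged by the transformation.
A vertical shear moves points parallel to the y-axis, so the x-coordinate (and any function of x alone) is unchanged.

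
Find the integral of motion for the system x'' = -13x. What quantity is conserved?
E = (x')^2 + 13x^2

Multiply the equation by x':
x' * x'' = -13x * x'
The left side is d/dt[(x')^2/2] and the right side is d/dt[-13x^2/2], so
d/dt[(x')^2/2 + 13x^2/2] = 0, i.e. (x')^2/2 + 13x^2/2 = constant.
Multiplying by 2, the integral of motion is E = (x')^2 + 13x^2.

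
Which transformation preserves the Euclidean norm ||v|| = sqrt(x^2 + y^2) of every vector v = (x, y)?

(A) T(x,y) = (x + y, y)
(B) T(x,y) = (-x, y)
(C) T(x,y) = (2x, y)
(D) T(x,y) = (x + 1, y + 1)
B

A transformation preserves a norm if ||T(v)|| = ||v|| for every v; a single vector where the norm changes rules an option out.

(A) T(x,y) = (x + y, y): v = (0, 1) has norm sqrt((0)^2 + (1)^2) = 1, but T(v) = (1, 1) has norm sqrt(2) -- not preserved.
(B) T(x,y) = (-x, y): preserves the norm -- it is an orthogonal map (a rotation/reflection), and (-x)^2 + (y)^2 simplifies to x^2 + y^2.
(C) T(x,y) = (2x, y): v = (1, 0) has norm sqrt((1)^2 + (0)^2) = 1, but T(v) = (2, 0) has norm 2 -- not preserved.
(D) T(x,y) = (x + 1, y + 1): v = (1, 0) has norm sqrt((1)^2 + (0)^2) = 1, but T(v) = (2, 1) has norm sqrt(5) -- not preserved.

Therefore the answer is (B).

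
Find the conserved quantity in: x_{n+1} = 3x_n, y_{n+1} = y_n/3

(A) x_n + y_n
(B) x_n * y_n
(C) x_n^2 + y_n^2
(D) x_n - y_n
B

For the recurrence x_{n+1} = 3x_n, y_{n+1} = y_n/3:

x_{n+1} * y_{n+1} = (3x_n) * (y_n/3) = x_n * y_n
The product is conserved.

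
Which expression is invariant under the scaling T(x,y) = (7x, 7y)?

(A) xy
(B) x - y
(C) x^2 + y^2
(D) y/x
D

Under the uniform scaling T(x,y) = (7x, 7y):
Substitute the transformed coordinates into each option and compare with the original:
(A) xy  ->  (7x)(7y) = 49xy   [differs from xy: not invariant]
(B) x - y  ->  (7x) - (7y) = 7x - 7y   [differs from x - y: not invariant]
(C) x^2 + y^2  ->  (7x)^2 + (7y)^2 = 49x^2 + 49y^2   [differs from x^2 + y^2: not invariant]
(D) y/x  ->  (7y)/(7x) = y/x   [equals y/x: invariant]

Only option (D), y/x, is unchanged by the transformation.
The common factor 7 cancels in a ratio of coordinates, while sums, products and sums of squares pick up factors of 7 or 49.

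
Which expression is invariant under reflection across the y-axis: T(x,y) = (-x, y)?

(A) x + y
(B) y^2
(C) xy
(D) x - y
B

The map is reflection across the y-axis: T(x,y) = (-x, y).
Substitute the transformed coordinates into each option and compare with the original:
(A) x + y  ->  (-x) + (y) = -x + y   [differs from x + y: not invariant]
(B) y^2  ->  (y)^2 = y^2   [equals y^2: invariant]
(C) xy  ->  (-x)(y) = -xy   [differs from xy: not invariant]
(D) x - y  ->  (-x) - (y) = -x - y   [differs from x - y: not invariant]

Only option (B), y^2, is unchanged by the transformation.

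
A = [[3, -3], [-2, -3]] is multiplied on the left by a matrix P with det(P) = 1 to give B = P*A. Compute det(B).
-15

By the multiplicative property of determinants, det(B) = det(P*A) = det(P) * det(A) = det(A),
so the determinant is invariant under multiplication by any determinant-1 matrix; we just need det(A).

det(A) = (3)(-3) - (-3)(-2) = -9 - 6 = -15

Therefore det(B) = 1 * (-15) = -15.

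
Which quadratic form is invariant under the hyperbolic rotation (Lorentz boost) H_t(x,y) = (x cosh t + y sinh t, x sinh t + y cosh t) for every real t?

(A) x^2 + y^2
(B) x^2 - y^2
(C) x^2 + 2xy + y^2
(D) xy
B

Write x' = x cosh t + y sinh t, y' = x sinh t + y cosh t and substitute into each option:
(A) x^2 + y^2: (x cosh t + y sinh t)^2 + (x sinh t + y cosh t)^2 = (x^2 + y^2)(cosh^2 t + sinh^2 t) + 4xy sinh t cosh t = (x^2 + y^2) cosh 2t + 2xy sinh 2t   [not invariant for t != 0]
(B) x^2 - y^2: (x cosh t + y sinh t)^2 - (x sinh t + y cosh t)^2 = x^2(cosh^2 t - sinh^2 t) + 2xy(cosh t sinh t - sinh t cosh t) + y^2(sinh^2 t - cosh^2 t) = x^2 - y^2   [invariant, using cosh^2 t - sinh^2 t = 1]
(C) x^2 + 2xy + y^2: (x' + y')^2 with x' + y' = (x + y)(cosh t + sinh t) = (x + y)e^t, so it becomes (x + y)^2 e^(2t)   [not invariant for t != 0]
(D) xy: (x cosh t + y sinh t)(x sinh t + y cosh t) = xy(cosh^2 t + sinh^2 t) + (x^2 + y^2) sinh t cosh t = xy cosh 2t + (x^2 + y^2)(sinh 2t)/2   [not invariant for t != 0]

Only (B) x^2 - y^2 is unchanged; it is the Minkowski form preserved by Lorentz boosts, just as x^2 + y^2 is preserved by ordinary rotations.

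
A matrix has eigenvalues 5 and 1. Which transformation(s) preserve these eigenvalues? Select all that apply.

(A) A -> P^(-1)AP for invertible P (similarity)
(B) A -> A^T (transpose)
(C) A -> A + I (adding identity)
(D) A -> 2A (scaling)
A and B

Eigenvalues are preserved by:
1. Similarity transformations: A -> P^(-1)AP (same characteristic polynomial)
2. Transpose: A^T has the same eigenvalues as A

Eigenvalues are NOT preserved by:
- Adding identity: eigenvalues become 5+1, 1+1
- Scaling: eigenvalues become 10, 2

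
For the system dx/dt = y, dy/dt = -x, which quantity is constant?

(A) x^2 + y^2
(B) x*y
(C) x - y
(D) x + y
A

A first integral I satisfies dI/dt = 0 along every solution. Differentiate each option and use the equation of motion:
(A) d/dt[x^2 + y^2] = 2x*dx/dt + 2y*dy/dt = 2x*y + 2y*(-x) = 0
(B) d/dt[x*y] = (dx/dt)y + x(dy/dt) = y^2 - x^2, not identically 0
(C) d/dt[x - y] = y - (-x) = x + y, not identically 0
(D) d/dt[x + y] = y + (-x) = y - x, not identically 0

Only (A) has zero time-derivative. So x^2 + y^2 (the squared radius; trajectories are circles) is the conserved quantity.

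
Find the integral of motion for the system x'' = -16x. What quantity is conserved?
E = (x')^2 + 16x^2

Multiply the equation by x':
x' * x'' = -16x * x'
The left side is d/dt[(x')^2/2] and the right side is d/dt[-16x^2/2], so
d/dt[(x')^2/2 + 16x^2/2] = 0, i.e. (x')^2/2 + 16x^2/2 = constant.
Multiplying by 2, the integral of motion is E = (x')^2 + 16x^2.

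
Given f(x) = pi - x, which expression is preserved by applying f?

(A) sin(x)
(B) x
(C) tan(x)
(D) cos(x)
A

For f(x) = pi - x:
sin(pi - x) = sin(x), so sine is invariant under this transformation.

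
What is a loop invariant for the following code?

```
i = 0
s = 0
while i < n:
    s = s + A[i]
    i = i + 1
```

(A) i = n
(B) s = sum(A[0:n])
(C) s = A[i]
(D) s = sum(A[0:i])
D

A loop invariant must hold before the first iteration and be re-established by every execution of the body.

(D) s = sum(A[0:i]): Initially i = 0 and s = 0 = sum of the empty slice A[0:0]. If s = sum(A[0:i]) holds at the top of an iteration, the body sets s to sum(A[0:i]) + A[i] = sum(A[0:i+1]) and then i to i+1, so s = sum(A[0:i]) holds again. At exit i = n, giving s = sum(A[0:n]).

The other options fail:
(A) i = n: false initially (i = 0); it is the exit condition, not an invariant.
(B) s = sum(A[0:n]): false before the loop (s = 0, not the full sum) -- it only becomes true at exit.
(C) s = A[i]: after the first iteration s = A[0] but i = 1, so s = A[i] compares s with the wrong element (and fails in general).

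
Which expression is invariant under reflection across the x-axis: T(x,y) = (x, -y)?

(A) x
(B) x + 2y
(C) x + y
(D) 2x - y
A

The map is reflection across the x-axis: T(x,y) = (x, -y).
Substitute the transformed coordinates into each option and compare with the original:
(A) x  ->  (x) = x   [equals x: invariant]
(B) x + 2y  ->  (x) + 2(-y) = x - 2y   [differs from x + 2y: not invariant]
(C) x + y  ->  (x) + (-y) = x - y   [differs from x + y: not invariant]
(D) 2x - y  ->  2(x) - (-y) = 2x + y   [differs from 2x - y: not invariant]

Only option (A), x, is unchanged by the transformation.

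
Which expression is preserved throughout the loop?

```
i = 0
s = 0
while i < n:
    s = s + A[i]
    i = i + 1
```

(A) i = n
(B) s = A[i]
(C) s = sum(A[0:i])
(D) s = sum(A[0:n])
C

A loop invariant must hold before the first iteration and be re-established by every execution of the body.

(C) s = sum(A[0:i]): Initially i = 0 and s = 0 = sum of the empty slice A[0:0]. If s = sum(A[0:i]) holds at the top of an iteration, the body sets s to sum(A[0:i]) + A[i] = sum(A[0:i+1]) and then i to i+1, so s = sum(A[0:i]) holds again. At exit i = n, giving s = sum(A[0:n]).

The other options fail:
(A) i = n: false initially (i = 0); it is the exit condition, not an invariant.
(B) s = A[i]: after the first iteration s = A[0] but i = 1, so s = A[i] compares s with the wrong element (and fails in general).
(D) s = sum(A[0:n]): false before the loop (s = 0, not the full sum) -- it only becomes true at exit.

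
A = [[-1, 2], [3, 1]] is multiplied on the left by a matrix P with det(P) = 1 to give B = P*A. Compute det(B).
-7

By the multiplicative property of determinants, det(B) = det(P*A) = det(P) * det(A) = det(A),
so the determinant is invariant under multiplication by any determinant-1 matrix; we just need det(A).

det(A) = (-1)(1) - (2)(3) = -1 - 6 = -7

Therefore det(B) = 1 * (-7) = -7.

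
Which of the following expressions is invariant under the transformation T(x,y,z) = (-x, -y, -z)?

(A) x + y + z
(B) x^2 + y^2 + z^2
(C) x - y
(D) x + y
B

Apply T(x,y,z) = (-x, -y, -z) to each option, i.e. replace (x, y, z) by the transformed coordinates.
Substitute the transformed coordinates into each option and compare with the original:
(A) x + y + z  ->  (-x) + (-y) + (-z) = -x - y - z   [differs from x + y + z: not invariant]
(B) x^2 + y^2 + z^2  ->  (-x)^2 + (-y)^2 + (-z)^2 = x^2 + y^2 + z^2   [equals x^2 + y^2 + z^2: invariant]
(C) x - y  ->  (-x) - (-y) = -x + y   [differs from x - y: not invariant]
(D) x + y  ->  (-x) + (-y) = -x - y   [differs from x + y: not invariant]

Only option (B), x^2 + y^2 + z^2, is unchanged by the transformation.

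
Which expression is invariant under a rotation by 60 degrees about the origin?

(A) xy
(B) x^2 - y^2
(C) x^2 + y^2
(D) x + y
C

A rotation by 60 degrees sends (x, y) to (x/2 - sqrt(3)y/2, sqrt(3)x/2 + y/2).
Substitute the transformed coordinates into each option and compare with the original:
(A) xy  ->  (x/2 - sqrt(3)y/2)(sqrt(3)x/2 + y/2) = sqrt(3)x^2/4 - xy/2 - sqrt(3)y^2/4   [differs from xy: not invariant]
(B) x^2 - y^2  ->  (x/2 - sqrt(3)y/2)^2 - (sqrt(3)x/2 + y/2)^2 = -x^2/2 - sqrt(3)xy + y^2/2   [differs from x^2 - y^2: not invariant]
(C) x^2 + y^2  ->  (x/2 - sqrt(3)y/2)^2 + (sqrt(3)x/2 + y/2)^2 = x^2 + y^2   [equals x^2 + y^2: invariant]
(D) x + y  ->  (x/2 - sqrt(3)y/2) + (sqrt(3)x/2 + y/2) = x/2 + sqrt(3)x/2 - sqrt(3)y/2 + y/2   [differs from x + y: not invariant]

Only option (C), x^2 + y^2, is unchanged by the transformation.
Geometrically, x^2 + y^2 is the squared distance from the origin, which every rotation about the origin preserves.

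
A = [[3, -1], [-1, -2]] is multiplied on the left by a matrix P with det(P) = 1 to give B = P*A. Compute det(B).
-7

By the multiplicative property of determinants, det(B) = det(P*A) = det(P) * det(A) = det(A),
so the determinant is invariant under multiplication by any determinant-1 matrix; we just need det(A).

det(A) = (3)(-2) - (-1)(-1) = -6 - 1 = -7

Therefore det(B) = 1 * (-7) = -7.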